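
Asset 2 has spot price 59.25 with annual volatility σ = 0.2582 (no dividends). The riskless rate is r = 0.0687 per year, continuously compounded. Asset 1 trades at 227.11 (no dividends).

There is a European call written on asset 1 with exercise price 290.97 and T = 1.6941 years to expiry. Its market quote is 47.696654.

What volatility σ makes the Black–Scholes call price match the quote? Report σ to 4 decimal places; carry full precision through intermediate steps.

sigma = 0.5036

At σ = 0.5036 the Black–Scholes value reproduces the quote:
σ√T = 0.5036·√1.6941 = 0.655474
d₁ = (ln(S/K) + (r+σ²/2)T) / (σ√T) = (ln(227.11/290.97) + (0.0687+0.5036²/2)·1.6941) / 0.655474 = (-0.247786 + 0.331208) / 0.655474 = 0.127270
d₂ = d₁ − σ√T = 0.127270 − 0.655474 = -0.528204
e^{−rT} = 0.890133
N(d₁) = 0.550636,  N(d₂) = 0.298679
V = S·N(d₁) − K·e^{−rT}·N(d₂) = 125.055049 − 77.358395 = 47.696654 (equal to the quote); since ∂V/∂σ > 0 for all σ, the implied volatility is unique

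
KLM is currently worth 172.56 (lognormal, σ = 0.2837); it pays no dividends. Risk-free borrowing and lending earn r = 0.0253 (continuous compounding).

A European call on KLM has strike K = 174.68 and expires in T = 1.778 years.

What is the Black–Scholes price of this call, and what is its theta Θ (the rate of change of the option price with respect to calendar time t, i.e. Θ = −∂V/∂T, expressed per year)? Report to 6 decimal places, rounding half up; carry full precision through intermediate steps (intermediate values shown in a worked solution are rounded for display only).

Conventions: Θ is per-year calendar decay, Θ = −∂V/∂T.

price = 28.346459
Θ = -8.990177

σ√T = 0.2837·√1.778 = 0.378290
d₁ = (ln(S/K) + (r+σ²/2)T) / (σ√T) = (ln(172.56/174.68) + (0.0253+0.2837²/2)·1.778) / 0.378290 = (-0.012211 + 0.116535) / 0.378290 = 0.275779
d₂ = d₁ − σ√T = 0.275779 − 0.378290 = -0.102511
e^{−rT} = 0.956013
N(d₁) = 0.608641,  N(d₂) = 0.459175
Call price V = S·N(d₁) − K·e^{−rT}·N(d₂) = 105.027095 − 76.680635 = 28.346459
φ(d₁) = (1/√(2π))·e^{−d₁²/2} = 0.384057
Θ = −S·φ(d₁)·σ/(2√T) − r·K·e^{−rT}·N(d₂) = −7.050156 − 1.940020 = -8.990177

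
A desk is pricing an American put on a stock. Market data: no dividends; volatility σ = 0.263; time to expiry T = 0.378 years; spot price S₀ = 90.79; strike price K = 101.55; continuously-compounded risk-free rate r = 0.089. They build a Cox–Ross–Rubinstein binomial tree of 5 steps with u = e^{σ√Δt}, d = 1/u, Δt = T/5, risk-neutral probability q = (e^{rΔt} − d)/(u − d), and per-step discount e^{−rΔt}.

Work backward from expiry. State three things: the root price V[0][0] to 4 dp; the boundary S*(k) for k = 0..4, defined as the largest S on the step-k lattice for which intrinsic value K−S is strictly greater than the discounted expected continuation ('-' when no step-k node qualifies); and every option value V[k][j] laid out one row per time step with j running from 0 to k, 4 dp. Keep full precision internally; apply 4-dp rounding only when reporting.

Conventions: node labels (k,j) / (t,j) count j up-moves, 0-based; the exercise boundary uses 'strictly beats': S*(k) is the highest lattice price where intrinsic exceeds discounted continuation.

price = 11.6492
boundary = - 84.4565 78.5647 84.4565 90.7900
tree:
11.6492
17.0935 6.9423
22.9853 11.1598 3.2693
28.4660 17.0935 6.0101 0.8665
33.5643 22.9853 10.7600 1.8504 0.0000
38.3070 28.4660 17.0935 3.9515 0.0000 0.0000

Δt=0.07560  u=1.07499  d=0.93024  q=0.52857  discount=0.99329
step 5 (expiry): payoffs max(K−S,0) = 38.3070 28.4660 17.0935 3.9515 0.0000 0.0000
step 4: (k=4,j=0): S=67.9857, K−S=33.5643, hold=32.8834 ⇒ V=33.5643 exercise | (k=4,j=1): S=78.5647, K−S=22.9853, hold=22.3043 ⇒ V=22.9853 exercise | (k=4,j=2): S=90.7900, K−S=10.7600, hold=10.0790 ⇒ V=10.7600 exercise | (k=4,j=3): S=104.9176, K−S=0.0000, hold=1.8504 ⇒ V=1.8504 continue | (k=4,j=4): S=121.2435, K−S=0.0000, hold=0.0000 ⇒ V=0.0000 continue  boundary S*=90.7900
step 3: (k=3,j=0): S=73.0840, K−S=28.4660, hold=27.7850 ⇒ V=28.4660 exercise | (k=3,j=1): S=84.4565, K−S=17.0935, hold=16.4126 ⇒ V=17.0935 exercise | (k=3,j=2): S=97.5985, K−S=3.9515, hold=6.0101 ⇒ V=6.0101 continue | (k=3,j=3): S=112.7856, K−S=0.0000, hold=0.8665 ⇒ V=0.8665 continue  boundary S*=84.4565
step 2: (k=2,j=0): S=78.5647, K−S=22.9853, hold=22.3043 ⇒ V=22.9853 exercise | (k=2,j=1): S=90.7900, K−S=10.7600, hold=11.1598 ⇒ V=11.1598 continue | (k=2,j=2): S=104.9176, K−S=0.0000, hold=3.2693 ⇒ V=3.2693 continue  boundary S*=78.5647
step 1: (k=1,j=0): S=84.4565, K−S=17.0935, hold=16.6225 ⇒ V=17.0935 exercise | (k=1,j=1): S=97.5985, K−S=3.9515, hold=6.9423 ⇒ V=6.9423 continue  boundary S*=84.4565
step 0: (k=0,j=0): S=90.7900, K−S=10.7600, hold=11.6492 ⇒ V=11.6492 continue  boundary S*=-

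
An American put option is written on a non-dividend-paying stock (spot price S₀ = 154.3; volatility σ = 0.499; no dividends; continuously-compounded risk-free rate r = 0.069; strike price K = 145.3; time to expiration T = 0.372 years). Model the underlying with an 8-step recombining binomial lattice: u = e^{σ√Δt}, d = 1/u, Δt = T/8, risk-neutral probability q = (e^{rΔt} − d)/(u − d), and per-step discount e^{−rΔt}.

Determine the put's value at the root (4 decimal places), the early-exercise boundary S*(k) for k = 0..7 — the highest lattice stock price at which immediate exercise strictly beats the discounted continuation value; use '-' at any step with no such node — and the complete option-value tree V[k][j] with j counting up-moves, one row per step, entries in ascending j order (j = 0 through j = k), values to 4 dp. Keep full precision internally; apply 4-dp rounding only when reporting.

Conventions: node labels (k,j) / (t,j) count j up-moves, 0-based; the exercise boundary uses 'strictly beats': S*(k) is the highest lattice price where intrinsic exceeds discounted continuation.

price = 12.7572
boundary = - - - - 100.3319 90.0964 100.3319 111.7303
tree:
12.7572
18.3748 6.9481
25.6804 10.8317 2.9197
34.6615 16.4279 5.0323 0.7226
44.9681 24.0775 8.5111 1.4160 0.0000
55.2036 33.8038 14.0327 2.7747 0.0000 0.0000
64.3949 44.9681 22.3144 5.4370 0.0000 0.0000 0.0000
72.6486 55.2036 33.5697 10.6539 0.0000 0.0000 0.0000 0.0000
80.0602 64.3949 44.9681 20.8765 0.0000 0.0000 0.0000 0.0000 0.0000

Δt=0.04650  u=1.11361  d=0.89798  q=0.48803  discount=0.99680
step 8 (expiry): payoffs max(K−S,0) = 80.0602 64.3949 44.9681 20.8765 0.0000 0.0000 0.0000 0.0000 0.0000
step 7: (k=7,j=0): S=72.6514, K−S=72.6486, hold=72.1831 ⇒ V=72.6486 exercise | (k=7,j=1): S=90.0964, K−S=55.2036, hold=54.7381 ⇒ V=55.2036 exercise | (k=7,j=2): S=111.7303, K−S=33.5697, hold=33.1043 ⇒ V=33.5697 exercise | (k=7,j=3): S=138.5588, K−S=6.7412, hold=10.6539 ⇒ V=10.6539 continue | (k=7,j=4): S=171.8294, K−S=0.0000, hold=0.0000 ⇒ V=0.0000 continue | (k=7,j=5): S=213.0890, K−S=0.0000, hold=0.0000 ⇒ V=0.0000 continue | (k=7,j=6): S=264.2557, K−S=0.0000, hold=0.0000 ⇒ V=0.0000 continue | (k=7,j=7): S=327.7085, K−S=0.0000, hold=0.0000 ⇒ V=0.0000 continue  boundary S*=111.7303
step 6: (k=6,j=0): S=80.9051, K−S=64.3949, hold=63.9295 ⇒ V=64.3949 exercise | (k=6,j=1): S=100.3319, K−S=44.9681, hold=44.5026 ⇒ V=44.9681 exercise | (k=6,j=2): S=124.4235, K−S=20.8765, hold=22.3144 ⇒ V=22.3144 continue | (k=6,j=3): S=154.3000, K−S=0.0000, hold=5.4370 ⇒ V=5.4370 continue | (k=6,j=4): S=191.3504, K−S=0.0000, hold=0.0000 ⇒ V=0.0000 continue | (k=6,j=5): S=237.2972, K−S=0.0000, hold=0.0000 ⇒ V=0.0000 continue | (k=6,j=6): S=294.2768, K−S=0.0000, hold=0.0000 ⇒ V=0.0000 continue  boundary S*=100.3319
step 5: (k=5,j=0): S=90.0964, K−S=55.2036, hold=54.7381 ⇒ V=55.2036 exercise | (k=5,j=1): S=111.7303, K−S=33.5697, hold=33.8038 ⇒ V=33.8038 continue | (k=5,j=2): S=138.5588, K−S=6.7412, hold=14.0327 ⇒ V=14.0327 continue | (k=5,j=3): S=171.8294, K−S=0.0000, hold=2.7747 ⇒ V=2.7747 continue | (k=5,j=4): S=213.0890, K−S=0.0000, hold=0.0000 ⇒ V=0.0000 continue | (k=5,j=5): S=264.2557, K−S=0.0000, hold=0.0000 ⇒ V=0.0000 continue  boundary S*=90.0964
step 4: (k=4,j=0): S=100.3319, K−S=44.9681, hold=44.6165 ⇒ V=44.9681 exercise | (k=4,j=1): S=124.4235, K−S=20.8765, hold=24.0775 ⇒ V=24.0775 continue | (k=4,j=2): S=154.3000, K−S=0.0000, hold=8.5111 ⇒ V=8.5111 continue | (k=4,j=3): S=191.3504, K−S=0.0000, hold=1.4160 ⇒ V=1.4160 continue | (k=4,j=4): S=237.2972, K−S=0.0000, hold=0.0000 ⇒ V=0.0000 continue  boundary S*=100.3319
step 3: (k=3,j=0): S=111.7303, K−S=33.5697, hold=34.6615 ⇒ V=34.6615 continue | (k=3,j=1): S=138.5588, K−S=6.7412, hold=16.4279 ⇒ V=16.4279 continue | (k=3,j=2): S=171.8294, K−S=0.0000, hold=5.0323 ⇒ V=5.0323 continue | (k=3,j=3): S=213.0890, K−S=0.0000, hold=0.7226 ⇒ V=0.7226 continue  boundary S*=-
step 2: (k=2,j=0): S=124.4235, K−S=20.8765, hold=25.6804 ⇒ V=25.6804 continue | (k=2,j=1): S=154.3000, K−S=0.0000, hold=10.8317 ⇒ V=10.8317 continue | (k=2,j=2): S=191.3504, K−S=0.0000, hold=2.9197 ⇒ V=2.9197 continue  boundary S*=-
step 1: (k=1,j=0): S=138.5588, K−S=6.7412, hold=18.3748 ⇒ V=18.3748 continue | (k=1,j=1): S=171.8294, K−S=0.0000, hold=6.9481 ⇒ V=6.9481 continue  boundary S*=-
step 0: (k=0,j=0): S=154.3000, K−S=0.0000, hold=12.7572 ⇒ V=12.7572 continue  boundary S*=-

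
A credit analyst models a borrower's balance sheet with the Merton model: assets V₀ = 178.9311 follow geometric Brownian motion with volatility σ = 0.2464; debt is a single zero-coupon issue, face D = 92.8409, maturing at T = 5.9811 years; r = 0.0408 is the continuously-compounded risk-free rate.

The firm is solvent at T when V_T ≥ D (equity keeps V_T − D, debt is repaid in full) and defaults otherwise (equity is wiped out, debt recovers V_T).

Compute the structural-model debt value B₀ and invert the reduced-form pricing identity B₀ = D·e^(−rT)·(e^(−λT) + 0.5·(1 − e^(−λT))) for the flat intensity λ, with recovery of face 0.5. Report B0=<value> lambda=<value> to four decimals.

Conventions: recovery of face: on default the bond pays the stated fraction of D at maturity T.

With assets at 178.9311 and a single debt payment of 92.8409 at 5.9811 years:
d₁ = [ln(V₀/D) + (r + σ²/2)T] / (σ√T)
   = [ln(178.9311/92.8409) + (0.0408 + 0.5·0.2464²)·5.9811] / (0.2464·√5.9811)
   = [0.656114 + 0.425594] / 0.602603 = 1.795059
d₂ = d₁ − σ√T = 1.795059 − 0.602603 = 1.192456
N(d₁) = 0.963678,  N(d₂) = 0.883459,  e^(−rT) = 0.783465
E₀ = V₀·N(d₁) − D·e^(−rT)·N(d₂)
   = 178.9311·0.963678 − 92.8409·0.783465·0.883459 = 108.171270
B₀ = V₀ − E₀ = 178.9311 − 108.171270 = 70.759830
e^(−λT) = (B₀·e^(rT)/D − 0.5)/(1 − 0.5) = (70.7598·1.276381/92.8409 − 0.5)/0.5 = 0.94561832
λ = −ln(0.94561832)/5.9811 = 0.009349

B0=70.7598 lambda=0.0093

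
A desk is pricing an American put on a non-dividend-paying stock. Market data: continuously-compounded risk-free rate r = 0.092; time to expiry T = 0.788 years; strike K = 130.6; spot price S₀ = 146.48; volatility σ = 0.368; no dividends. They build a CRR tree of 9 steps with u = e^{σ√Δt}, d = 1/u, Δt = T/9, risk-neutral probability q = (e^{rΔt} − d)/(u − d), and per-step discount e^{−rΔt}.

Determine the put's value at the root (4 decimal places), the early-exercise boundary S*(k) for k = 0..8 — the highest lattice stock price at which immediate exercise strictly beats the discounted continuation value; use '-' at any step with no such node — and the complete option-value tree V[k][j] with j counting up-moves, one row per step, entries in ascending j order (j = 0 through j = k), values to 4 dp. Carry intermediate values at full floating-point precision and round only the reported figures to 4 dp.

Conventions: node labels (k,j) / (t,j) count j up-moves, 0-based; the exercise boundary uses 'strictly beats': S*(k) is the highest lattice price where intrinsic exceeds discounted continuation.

params: Δt=0.08756 u=1.11504 d=0.89683 q=0.50987 e^(-rΔt)=0.99198
t_9 payoffs: 75.6252 62.2490 45.6182 24.9409 0.0000 0.0000 0.0000 0.0000 0.0000 0.0000
t_8: node(8,0) S=61.2991 payoff=69.3009 vs cont=68.2531 → 69.3009 [stop]  node(8,1) S=76.2141 payoff=54.3859 vs cont=53.3381 → 54.3859 [stop]  node(8,2) S=94.7581 payoff=35.8419 vs cont=34.7941 → 35.8419 [stop]  node(8,3) S=117.8141 payoff=12.7859 vs cont=12.1263 → 12.7859 [stop]  node(8,4) S=146.4800 payoff=0.0000 vs cont=0.0000 → 0.0000 [wait]  node(8,5) S=182.1207 payoff=0.0000 vs cont=0.0000 → 0.0000 [wait]  node(8,6) S=226.4333 payoff=0.0000 vs cont=0.0000 → 0.0000 [wait]  node(8,7) S=281.5279 payoff=0.0000 vs cont=0.0000 → 0.0000 [wait]  node(8,8) S=350.0277 payoff=0.0000 vs cont=0.0000 → 0.0000 [wait]  ⇒ S*(8)=117.8141
t_7: node(7,0) S=68.3510 payoff=62.2490 vs cont=61.2012 → 62.2490 [stop]  node(7,1) S=84.9818 payoff=45.6182 vs cont=44.5705 → 45.6182 [stop]  node(7,2) S=105.6591 payoff=24.9409 vs cont=23.8932 → 24.9409 [stop]  node(7,3) S=131.3675 payoff=0.0000 vs cont=6.2165 → 6.2165 [wait]  node(7,4) S=163.3311 payoff=0.0000 vs cont=0.0000 → 0.0000 [wait]  node(7,5) S=203.0719 payoff=0.0000 vs cont=0.0000 → 0.0000 [wait]  node(7,6) S=252.4823 payoff=0.0000 vs cont=0.0000 → 0.0000 [wait]  node(7,7) S=313.9149 payoff=0.0000 vs cont=0.0000 → 0.0000 [wait]  ⇒ S*(7)=105.6591
t_6: node(6,0) S=76.2141 payoff=54.3859 vs cont=53.3381 → 54.3859 [stop]  node(6,1) S=94.7581 payoff=35.8419 vs cont=34.7941 → 35.8419 [stop]  node(6,2) S=117.8141 payoff=12.7859 vs cont=15.2704 → 15.2704 [wait]  node(6,3) S=146.4800 payoff=0.0000 vs cont=3.0225 → 3.0225 [wait]  node(6,4) S=182.1207 payoff=0.0000 vs cont=0.0000 → 0.0000 [wait]  node(6,5) S=226.4333 payoff=0.0000 vs cont=0.0000 → 0.0000 [wait]  node(6,6) S=281.5279 payoff=0.0000 vs cont=0.0000 → 0.0000 [wait]  ⇒ S*(6)=94.7581
t_5: node(5,0) S=84.9818 payoff=45.6182 vs cont=44.5705 → 45.6182 [stop]  node(5,1) S=105.6591 payoff=24.9409 vs cont=25.1498 → 25.1498 [wait]  node(5,2) S=131.3675 payoff=0.0000 vs cont=8.9532 → 8.9532 [wait]  node(5,3) S=163.3311 payoff=0.0000 vs cont=1.4695 → 1.4695 [wait]  node(5,4) S=203.0719 payoff=0.0000 vs cont=0.0000 → 0.0000 [wait]  node(5,5) S=252.4823 payoff=0.0000 vs cont=0.0000 → 0.0000 [wait]  ⇒ S*(5)=84.9818
t_4: node(4,0) S=94.7581 payoff=35.8419 vs cont=34.8998 → 35.8419 [stop]  node(4,1) S=117.8141 payoff=12.7859 vs cont=16.7561 → 16.7561 [wait]  node(4,2) S=146.4800 payoff=0.0000 vs cont=5.0963 → 5.0963 [wait]  node(4,3) S=182.1207 payoff=0.0000 vs cont=0.7145 → 0.7145 [wait]  node(4,4) S=226.4333 payoff=0.0000 vs cont=0.0000 → 0.0000 [wait]  ⇒ S*(4)=94.7581
t_3: node(3,0) S=105.6591 payoff=24.9409 vs cont=25.9012 → 25.9012 [wait]  node(3,1) S=131.3675 payoff=0.0000 vs cont=10.7244 → 10.7244 [wait]  node(3,2) S=163.3311 payoff=0.0000 vs cont=2.8392 → 2.8392 [wait]  node(3,3) S=203.0719 payoff=0.0000 vs cont=0.3474 → 0.3474 [wait]  ⇒ S*(3)=-
t_2: node(2,0) S=117.8141 payoff=12.7859 vs cont=18.0173 → 18.0173 [wait]  node(2,1) S=146.4800 payoff=0.0000 vs cont=6.6502 → 6.6502 [wait]  node(2,2) S=182.1207 payoff=0.0000 vs cont=1.5561 → 1.5561 [wait]  ⇒ S*(2)=-
t_1: node(1,0) S=131.3675 payoff=0.0000 vs cont=12.1236 → 12.1236 [wait]  node(1,1) S=163.3311 payoff=0.0000 vs cont=4.0204 → 4.0204 [wait]  ⇒ S*(1)=-
t_0: node(0,0) S=146.4800 payoff=0.0000 vs cont=7.9279 → 7.9279 [wait]  ⇒ S*(0)=-

price = 7.9279
boundary = - - - - 94.7581 84.9818 94.7581 105.6591 117.8141
tree:
7.9279
12.1236 4.0204
18.0173 6.6502 1.5561
25.9012 10.7244 2.8392 0.3474
35.8419 16.7561 5.0963 0.7145 0.0000
45.6182 25.1498 8.9532 1.4695 0.0000 0.0000
54.3859 35.8419 15.2704 3.0225 0.0000 0.0000 0.0000
62.2490 45.6182 24.9409 6.2165 0.0000 0.0000 0.0000 0.0000
69.3009 54.3859 35.8419 12.7859 0.0000 0.0000 0.0000 0.0000 0.0000
75.6252 62.2490 45.6182 24.9409 0.0000 0.0000 0.0000 0.0000 0.0000 0.0000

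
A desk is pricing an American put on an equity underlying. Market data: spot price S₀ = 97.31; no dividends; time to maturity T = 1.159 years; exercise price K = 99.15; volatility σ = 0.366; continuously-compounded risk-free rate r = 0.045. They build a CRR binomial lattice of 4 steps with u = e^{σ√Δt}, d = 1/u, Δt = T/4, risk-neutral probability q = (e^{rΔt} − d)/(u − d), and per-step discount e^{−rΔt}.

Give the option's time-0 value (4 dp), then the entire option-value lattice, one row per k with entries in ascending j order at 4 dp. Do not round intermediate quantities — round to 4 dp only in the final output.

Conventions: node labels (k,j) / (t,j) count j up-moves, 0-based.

Δt=0.28975, u=1.21776, d=0.82118, q=0.48400, disc=e^(-rΔt)=0.98705
k=4 terminal: V=max(K-S,0) → 54.9001 33.5302 1.8400 0.0000 0.0000
k=3: j=0 S=53.8857 intr=45.2643 cont=43.9799 V=45.2643[EX]; j=1 S=79.9091 intr=19.2409 cont=17.9565 V=19.2409[EX]; j=2 S=118.5001 intr=0.0000 cont=0.9371 V=0.9371[hold]; j=3 S=175.7281 intr=0.0000 cont=0.0000 V=0.0000[hold]
k=2: j=0 S=65.6198 intr=33.5302 cont=32.2458 V=33.5302[EX]; j=1 S=97.3100 intr=1.8400 cont=10.2474 V=10.2474[hold]; j=2 S=144.3045 intr=0.0000 cont=0.4773 V=0.4773[hold]
k=1: j=0 S=79.9091 intr=19.2409 cont=21.9730 V=21.9730[hold]; j=1 S=118.5001 intr=0.0000 cont=5.4472 V=5.4472[hold]
k=0: j=0 S=97.3100 intr=1.8400 cont=13.7935 V=13.7935[hold]

price = 13.7935
tree:
13.7935
21.9730 5.4472
33.5302 10.2474 0.4773
45.2643 19.2409 0.9371 0.0000
54.9001 33.5302 1.8400 0.0000 0.0000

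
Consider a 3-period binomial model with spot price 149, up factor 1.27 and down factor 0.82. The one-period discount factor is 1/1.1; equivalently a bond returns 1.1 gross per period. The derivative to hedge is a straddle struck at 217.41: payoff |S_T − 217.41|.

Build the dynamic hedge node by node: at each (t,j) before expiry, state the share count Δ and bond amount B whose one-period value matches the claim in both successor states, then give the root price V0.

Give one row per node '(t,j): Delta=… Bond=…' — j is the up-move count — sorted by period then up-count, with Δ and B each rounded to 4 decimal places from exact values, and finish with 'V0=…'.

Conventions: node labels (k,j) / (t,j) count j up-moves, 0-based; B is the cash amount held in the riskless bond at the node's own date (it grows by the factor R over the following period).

(0,0): Delta=-0.1620 Bond=70.2681
(1,0): Delta=-1.0000 Bond=179.6777
(1,1): Delta=0.1665 Bond=15.1339
(2,0): Delta=-1.0000 Bond=197.6455
(2,1): Delta=-1.0000 Bond=197.6455
(2,2): Delta=0.6237 Bond=-93.2444
V0=46.1251

Arbitrage-free pricing uses the up-move probability p* = (R−d)/(u−d) = 0.6222, discounting each step at R = 1.1.
Expiry values: V(3,0)=135.2562, V(3,1)=90.1717, V(3,2)=20.3459, V(3,3)=87.7991
Node (2,0) S=100.1876: V=(p*·90.1717+(1−p*)·135.2562)/1.1=97.4579; Δ=(90.1717−135.2562)/(127.2383−82.1538)=-1.0000; B=V−Δ·S=197.6455
Node (2,1) S=155.1686: V=(p*·20.3459+(1−p*)·90.1717)/1.1=42.4769; Δ=(20.3459−90.1717)/(197.0641−127.2383)=-1.0000; B=V−Δ·S=197.6455
Node (2,2) S=240.3221: V=(p*·87.7991+(1−p*)·20.3459)/1.1=56.6516; Δ=(87.7991−20.3459)/(305.2091−197.0641)=0.6237; B=V−Δ·S=-93.2444
Node (1,0) S=122.1800: V=(p*·42.4769+(1−p*)·97.4579)/1.1=57.4977; Δ=(42.4769−97.4579)/(155.1686−100.1876)=-1.0000; B=V−Δ·S=179.6777
Node (1,1) S=189.2300: V=(p*·56.6516+(1−p*)·42.4769)/1.1=46.6334; Δ=(56.6516−42.4769)/(240.3221−155.1686)=0.1665; B=V−Δ·S=15.1339
Node (0,0) S=149.0000: V=(p*·46.6334+(1−p*)·57.4977)/1.1=46.1251; Δ=(46.6334−57.4977)/(189.2300−122.1800)=-0.1620; B=V−Δ·S=70.2681
Sanity check at the root: Δ(0,0)·S0 + B(0,0) reproduces V0 = 46.1251.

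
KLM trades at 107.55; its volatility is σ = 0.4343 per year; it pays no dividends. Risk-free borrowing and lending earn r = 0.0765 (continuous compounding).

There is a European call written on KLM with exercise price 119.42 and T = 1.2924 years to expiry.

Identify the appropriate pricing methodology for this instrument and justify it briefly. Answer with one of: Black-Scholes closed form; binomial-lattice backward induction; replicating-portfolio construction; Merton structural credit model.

Key observation: with KLM following a GBM at constant σ and r, the European call struck at 119.42 prices in closed form — nothing here needs a stepwise model or a balance sheet.

framework: Black-Scholes closed form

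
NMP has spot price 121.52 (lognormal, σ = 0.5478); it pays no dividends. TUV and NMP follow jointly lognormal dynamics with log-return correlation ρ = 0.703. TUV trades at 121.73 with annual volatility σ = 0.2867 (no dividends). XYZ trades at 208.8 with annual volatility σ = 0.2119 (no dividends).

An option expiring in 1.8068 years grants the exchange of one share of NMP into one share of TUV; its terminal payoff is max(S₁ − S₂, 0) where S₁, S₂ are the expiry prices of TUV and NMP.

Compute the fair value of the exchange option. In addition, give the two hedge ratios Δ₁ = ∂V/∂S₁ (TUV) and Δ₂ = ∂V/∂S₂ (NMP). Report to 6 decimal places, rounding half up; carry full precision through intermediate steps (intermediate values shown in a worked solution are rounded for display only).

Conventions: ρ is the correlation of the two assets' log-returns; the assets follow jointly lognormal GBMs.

σ_eff = √(σ₁² + σ₂² − 2ρσ₁σ₂) = √(0.2867² + 0.5478² − 2·0.703·0.2867·0.5478) = 0.401825
d₁ = (ln(S₁/S₂) + (q₂ − q₁ + σ_eff²/2)T) / (σ_eff√T) = (ln(121.73/121.52) + (0.0 − 0.0 + 0.080732)·1.8068) / 0.540122 = 0.273258
d₂ = d₁ − σ_eff√T = 0.273258 − 0.540122 = -0.266864
N(d₁) = 0.607673,  N(d₂) = 0.394787
V = S₁·e^{−q₁T}·N(d₁) − S₂·e^{−q₂T}·N(d₂) = 73.971974 − 47.974488 = 25.997487
Key observation: the rate r is irrelevant here: denominating values in NMP turns the exchange into a ratio option on S₁/S₂, and discounting at r drops out.
Δ₁ = e^{−q₁T}·N(d₁) = 0.607673;  Δ₂ = −e^{−q₂T}·N(d₂) = -0.394787

exchange price = 25.997487
Δ1 = 0.607673
Δ2 = -0.394787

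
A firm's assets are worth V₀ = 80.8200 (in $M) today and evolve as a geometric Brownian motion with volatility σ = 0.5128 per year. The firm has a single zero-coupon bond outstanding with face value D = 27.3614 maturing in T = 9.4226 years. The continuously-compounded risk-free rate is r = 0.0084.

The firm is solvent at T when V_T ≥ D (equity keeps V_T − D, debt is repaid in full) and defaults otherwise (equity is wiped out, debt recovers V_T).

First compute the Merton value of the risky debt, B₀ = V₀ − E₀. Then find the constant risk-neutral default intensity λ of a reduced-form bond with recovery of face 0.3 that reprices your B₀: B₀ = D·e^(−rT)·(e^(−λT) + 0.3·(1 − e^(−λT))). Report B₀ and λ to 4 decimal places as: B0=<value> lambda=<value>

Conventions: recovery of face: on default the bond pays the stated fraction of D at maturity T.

B0=17.2871 lambda=0.0638

With assets at 80.8200 and a single debt payment of 27.3614 at 9.4226 years:
d₁ = [ln(V₀/D) + (r + σ²/2)T] / (σ√T)
   = [ln(80.8200/27.3614) + (0.0084 + 0.5·0.5128²)·9.4226] / (0.5128·√9.4226)
   = [1.083091 + 1.318051] / 1.574104 = 1.525403
d₂ = d₁ − σ√T = 1.525403 − 1.574104 = -0.048701
N(d₁) = 0.936421,  N(d₂) = 0.480579,  e^(−rT) = 0.923901
E₀ = V₀·N(d₁) − D·e^(−rT)·N(d₂)
   = 80.8200·0.936421 − 27.3614·0.923901·0.480579 = 63.532854
B₀ = V₀ − E₀ = 80.8200 − 63.532854 = 17.287146
e^(−λT) = (B₀·e^(rT)/D − 0.3)/(1 − 0.3) = (17.2871·1.082366/27.3614 − 0.3)/0.7 = 0.54835111
λ = −ln(0.54835111)/9.4226 = 0.063766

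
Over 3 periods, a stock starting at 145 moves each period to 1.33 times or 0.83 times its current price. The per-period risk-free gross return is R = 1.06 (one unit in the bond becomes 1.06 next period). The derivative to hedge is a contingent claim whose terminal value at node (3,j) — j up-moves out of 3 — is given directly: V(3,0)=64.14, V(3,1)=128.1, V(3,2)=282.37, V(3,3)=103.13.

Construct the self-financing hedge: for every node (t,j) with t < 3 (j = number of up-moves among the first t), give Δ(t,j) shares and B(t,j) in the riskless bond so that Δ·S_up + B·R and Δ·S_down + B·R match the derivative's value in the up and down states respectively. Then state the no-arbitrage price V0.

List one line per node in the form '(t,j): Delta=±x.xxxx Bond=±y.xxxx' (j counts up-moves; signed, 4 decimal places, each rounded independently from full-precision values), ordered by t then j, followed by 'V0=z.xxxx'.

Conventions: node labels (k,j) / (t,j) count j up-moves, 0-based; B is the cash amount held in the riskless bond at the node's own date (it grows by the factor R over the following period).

No-arbitrage ⇒ martingale measure with p* = (R−d)/(u−d) = 0.4600.
Terminal payoffs: V(3,0)=64.1400, V(3,1)=128.1000, V(3,2)=282.3700, V(3,3)=103.1300
Node (2,0) S=99.8905: V=(p*·128.1000+(1−p*)·64.1400)/1.06=88.2657; Δ=(128.1000−64.1400)/(132.8544−82.9091)=1.2806; B=V−Δ·S=-39.6543
Node (2,1) S=160.0655: V=(p*·282.3700+(1−p*)·128.1000)/1.06=187.7964; Δ=(282.3700−128.1000)/(212.8871−132.8544)=1.9276; B=V−Δ·S=-120.7436
Node (2,2) S=256.4905: V=(p*·103.1300+(1−p*)·282.3700)/1.06=188.6034; Δ=(103.1300−282.3700)/(341.1324−212.8871)=-1.3976; B=V−Δ·S=547.0834
Node (1,0) S=120.3500: V=(p*·187.7964+(1−p*)·88.2657)/1.06=126.4621; Δ=(187.7964−88.2657)/(160.0655−99.8905)=1.6540; B=V−Δ·S=-72.5994
Node (1,1) S=192.8500: V=(p*·188.6034+(1−p*)·187.7964)/1.06=177.5166; Δ=(188.6034−187.7964)/(256.4905−160.0655)=0.0084; B=V−Δ·S=175.9027
Node (0,0) S=145.0000: V=(p*·177.5166+(1−p*)·126.4621)/1.06=141.4596; Δ=(177.5166−126.4621)/(192.8500−120.3500)=0.7042; B=V−Δ·S=39.3505
Verification: the root portfolio costs Δ(0,0)·S0 + B(0,0) = 141.4596, matching V0.

(0,0): Delta=0.7042 Bond=39.3505
(1,0): Delta=1.6540 Bond=-72.5994
(1,1): Delta=0.0084 Bond=175.9027
(2,0): Delta=1.2806 Bond=-39.6543
(2,1): Delta=1.9276 Bond=-120.7436
(2,2): Delta=-1.3976 Bond=547.0834
V0=141.4596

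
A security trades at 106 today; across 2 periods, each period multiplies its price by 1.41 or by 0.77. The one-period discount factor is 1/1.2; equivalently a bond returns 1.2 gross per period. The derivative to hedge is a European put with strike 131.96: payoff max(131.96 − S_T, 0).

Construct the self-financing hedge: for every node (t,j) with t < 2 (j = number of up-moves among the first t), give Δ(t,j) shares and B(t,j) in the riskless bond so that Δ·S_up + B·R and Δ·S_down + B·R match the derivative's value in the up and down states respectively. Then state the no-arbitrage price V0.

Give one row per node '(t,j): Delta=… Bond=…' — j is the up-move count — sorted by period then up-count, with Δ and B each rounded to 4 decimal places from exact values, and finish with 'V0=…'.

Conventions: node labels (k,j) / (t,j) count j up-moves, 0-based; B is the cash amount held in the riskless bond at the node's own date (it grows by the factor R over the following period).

(0,0): Delta=-0.3498 Bond=47.4162
(1,0): Delta=-1.0000 Bond=109.9667
(1,1): Delta=-0.1764 Bond=30.9829
V0=10.3347

Risk-neutral probability p* = (R−d)/(u−d) = (1.2−0.77)/(1.41−0.77) = 0.6719.
Payoffs at expiry: V(2,0)=69.1126, V(2,1)=16.8758, V(2,2)=0.0000
(1,0): S=81.6200. Δ = (V_up−V_dn)/(S_up−S_dn) = (16.8758−69.1126)/(115.0842−62.8474) = -1.0000. V = [p*·16.8758 + (1−p*)·69.1126]/1.2 = 28.3467. B = V − Δ·S = 109.9667.
(1,1): S=149.4600. Δ = (V_up−V_dn)/(S_up−S_dn) = (0.0000−16.8758)/(210.7386−115.0842) = -0.1764. V = [p*·0.0000 + (1−p*)·16.8758]/1.2 = 4.6145. B = V − Δ·S = 30.9829.
(0,0): S=106.0000. Δ = (V_up−V_dn)/(S_up−S_dn) = (4.6145−28.3467)/(149.4600−81.6200) = -0.3498. V = [p*·4.6145 + (1−p*)·28.3467]/1.2 = 10.3347. B = V − Δ·S = 47.4162.
Sanity check at the root: Δ(0,0)·S0 + B(0,0) reproduces V0 = 10.3347.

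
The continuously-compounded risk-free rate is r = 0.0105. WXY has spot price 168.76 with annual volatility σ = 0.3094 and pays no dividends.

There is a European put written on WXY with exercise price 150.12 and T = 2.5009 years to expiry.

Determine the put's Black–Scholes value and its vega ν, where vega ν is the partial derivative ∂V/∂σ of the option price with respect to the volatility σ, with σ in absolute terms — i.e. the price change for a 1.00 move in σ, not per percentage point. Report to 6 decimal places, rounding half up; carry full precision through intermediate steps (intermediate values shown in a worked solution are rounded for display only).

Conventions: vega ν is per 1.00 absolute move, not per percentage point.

price = 20.441398
ν = 92.148302

σ√T = 0.3094·√2.5009 = 0.489292
d₁ = (ln(S/K) + (r+σ²/2)T) / (σ√T) = (ln(168.76/150.12) + (0.0105+0.3094²/2)·2.5009) / 0.489292 = (0.117043 + 0.145963) / 0.489292 = 0.537522
d₂ = d₁ − σ√T = 0.537522 − 0.489292 = 0.048230
e^{−rT} = 0.974082
N(−d₁) = 0.295453,  N(−d₂) = 0.480767
Put price V = K·e^{−rT}·N(−d₂) − S·N(−d₁) = 70.302120 − 49.860721 = 20.441398
φ(d₁) = (1/√(2π))·e^{−d₁²/2} = 0.345279
ν = S·φ(d₁)·√T = 92.148302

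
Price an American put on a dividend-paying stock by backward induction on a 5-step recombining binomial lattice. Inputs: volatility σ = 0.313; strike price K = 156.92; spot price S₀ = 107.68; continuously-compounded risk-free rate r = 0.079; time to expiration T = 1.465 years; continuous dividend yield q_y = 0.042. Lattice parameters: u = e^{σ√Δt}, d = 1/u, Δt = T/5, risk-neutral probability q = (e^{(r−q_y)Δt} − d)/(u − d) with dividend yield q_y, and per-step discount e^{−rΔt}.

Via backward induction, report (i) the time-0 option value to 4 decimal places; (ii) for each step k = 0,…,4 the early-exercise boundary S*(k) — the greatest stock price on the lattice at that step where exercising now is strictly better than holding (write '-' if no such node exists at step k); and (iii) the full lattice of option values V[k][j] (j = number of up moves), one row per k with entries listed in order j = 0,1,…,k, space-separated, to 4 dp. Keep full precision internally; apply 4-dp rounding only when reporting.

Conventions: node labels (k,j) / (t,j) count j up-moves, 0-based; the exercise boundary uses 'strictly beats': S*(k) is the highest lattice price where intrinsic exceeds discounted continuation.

price = 49.2400
boundary = 107.6800 90.8981 107.6800 90.8981 107.6800
tree:
49.2400
66.0219 33.7493
80.1884 49.2400 19.2244
92.1470 66.0219 31.5543 7.2979
102.2419 80.1884 49.2400 14.6378 0.0000
110.7635 92.1470 66.0219 29.3597 0.0000 0.0000

Δt=0.29300, u=1.18462, d=0.84415, q=0.48976, disc=e^(-rΔt)=0.97712
k=5 terminal: V=max(K-S,0) → 110.7635 92.1470 66.0219 29.3597 0.0000 0.0000
k=4: j=0 S=54.6781 intr=102.2419 cont=99.3202 V=102.2419[EX]; j=1 S=76.7316 intr=80.1884 cont=77.5364 V=80.1884[EX]; j=2 S=107.6800 intr=49.2400 cont=46.9665 V=49.2400[EX]; j=3 S=151.1110 intr=5.8090 cont=14.6378 V=14.6378[hold]; j=4 S=212.0591 intr=0.0000 cont=0.0000 V=0.0000[hold]  S*(4)=107.6800
k=3: j=0 S=64.7730 intr=92.1470 cont=89.3487 V=92.1470[EX]; j=1 S=90.8981 intr=66.0219 cont=63.5432 V=66.0219[EX]; j=2 S=127.5603 intr=29.3597 cont=31.5543 V=31.5543[hold]; j=3 S=179.0096 intr=0.0000 cont=7.2979 V=7.2979[hold]  S*(3)=90.8981
k=2: j=0 S=76.7316 intr=80.1884 cont=77.5364 V=80.1884[EX]; j=1 S=107.6800 intr=49.2400 cont=48.0167 V=49.2400[EX]; j=2 S=151.1110 intr=5.8090 cont=19.2244 V=19.2244[hold]  S*(2)=107.6800
k=1: j=0 S=90.8981 intr=66.0219 cont=63.5432 V=66.0219[EX]; j=1 S=127.5603 intr=29.3597 cont=33.7493 V=33.7493[hold]  S*(1)=90.8981
k=0: j=0 S=107.6800 intr=49.2400 cont=49.0671 V=49.2400[EX]  S*(0)=107.6800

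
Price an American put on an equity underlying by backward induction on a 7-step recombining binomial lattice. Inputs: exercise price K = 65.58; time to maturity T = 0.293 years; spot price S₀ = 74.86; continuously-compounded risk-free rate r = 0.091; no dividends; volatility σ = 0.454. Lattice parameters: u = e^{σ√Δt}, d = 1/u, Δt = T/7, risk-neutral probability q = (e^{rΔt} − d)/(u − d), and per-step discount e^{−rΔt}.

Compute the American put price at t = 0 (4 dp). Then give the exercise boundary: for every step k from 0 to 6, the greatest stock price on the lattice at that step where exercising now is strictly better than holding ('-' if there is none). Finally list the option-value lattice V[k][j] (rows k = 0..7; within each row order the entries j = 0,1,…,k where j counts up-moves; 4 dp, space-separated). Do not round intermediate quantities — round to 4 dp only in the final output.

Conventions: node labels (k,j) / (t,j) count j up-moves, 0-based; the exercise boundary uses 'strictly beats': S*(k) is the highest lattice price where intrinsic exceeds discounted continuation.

price = 2.7140
boundary = - - - - 51.6290 47.0495 51.6290
tree:
2.7140
4.2960 1.1357
6.6102 1.9898 0.2811
9.8184 3.4180 0.5613 0.0000
13.9510 5.7165 1.1209 0.0000 0.0000
18.5305 9.2008 2.2384 0.0000 0.0000 0.0000
22.7038 13.9510 4.4698 0.0000 0.0000 0.0000 0.0000
26.5070 18.5305 8.9257 0.0000 0.0000 0.0000 0.0000 0.0000

Δt=0.04186, u=1.09733, d=0.91130, q=0.49731, disc=e^(-rΔt)=0.99620
k=7 terminal: V=max(K-S,0) → 26.5070 18.5305 8.9257 0.0000 0.0000 0.0000 0.0000 0.0000
k=6: j=0 S=42.8762 intr=22.7038 cont=22.4545 V=22.7038[EX]; j=1 S=51.6290 intr=13.9510 cont=13.7017 V=13.9510[EX]; j=2 S=62.1687 intr=3.4113 cont=4.4698 V=4.4698[hold]; j=3 S=74.8600 intr=0.0000 cont=0.0000 V=0.0000[hold]; j=4 S=90.1421 intr=0.0000 cont=0.0000 V=0.0000[hold]; j=5 S=108.5440 intr=0.0000 cont=0.0000 V=0.0000[hold]; j=6 S=130.7024 intr=0.0000 cont=0.0000 V=0.0000[hold]  S*(6)=51.6290
k=5: j=0 S=47.0495 intr=18.5305 cont=18.2812 V=18.5305[EX]; j=1 S=56.6543 intr=8.9257 cont=9.2008 V=9.2008[hold]; j=2 S=68.2199 intr=0.0000 cont=2.2384 V=2.2384[hold]; j=3 S=82.1465 intr=0.0000 cont=0.0000 V=0.0000[hold]; j=4 S=98.9161 intr=0.0000 cont=0.0000 V=0.0000[hold]; j=5 S=119.1090 intr=0.0000 cont=0.0000 V=0.0000[hold]  S*(5)=47.0495
k=4: j=0 S=51.6290 intr=13.9510 cont=13.8379 V=13.9510[EX]; j=1 S=62.1687 intr=3.4113 cont=5.7165 V=5.7165[hold]; j=2 S=74.8600 intr=0.0000 cont=1.1209 V=1.1209[hold]; j=3 S=90.1421 intr=0.0000 cont=0.0000 V=0.0000[hold]; j=4 S=108.5440 intr=0.0000 cont=0.0000 V=0.0000[hold]  S*(4)=51.6290
k=3: j=0 S=56.6543 intr=8.9257 cont=9.8184 V=9.8184[hold]; j=1 S=68.2199 intr=0.0000 cont=3.4180 V=3.4180[hold]; j=2 S=82.1465 intr=0.0000 cont=0.5613 V=0.5613[hold]; j=3 S=98.9161 intr=0.0000 cont=0.0000 V=0.0000[hold]  S*(3)=-
k=2: j=0 S=62.1687 intr=3.4113 cont=6.6102 V=6.6102[hold]; j=1 S=74.8600 intr=0.0000 cont=1.9898 V=1.9898[hold]; j=2 S=90.1421 intr=0.0000 cont=0.2811 V=0.2811[hold]  S*(2)=-
k=1: j=0 S=68.2199 intr=0.0000 cont=4.2960 V=4.2960[hold]; j=1 S=82.1465 intr=0.0000 cont=1.1357 V=1.1357[hold]  S*(1)=-
k=0: j=0 S=74.8600 intr=0.0000 cont=2.7140 V=2.7140[hold]  S*(0)=-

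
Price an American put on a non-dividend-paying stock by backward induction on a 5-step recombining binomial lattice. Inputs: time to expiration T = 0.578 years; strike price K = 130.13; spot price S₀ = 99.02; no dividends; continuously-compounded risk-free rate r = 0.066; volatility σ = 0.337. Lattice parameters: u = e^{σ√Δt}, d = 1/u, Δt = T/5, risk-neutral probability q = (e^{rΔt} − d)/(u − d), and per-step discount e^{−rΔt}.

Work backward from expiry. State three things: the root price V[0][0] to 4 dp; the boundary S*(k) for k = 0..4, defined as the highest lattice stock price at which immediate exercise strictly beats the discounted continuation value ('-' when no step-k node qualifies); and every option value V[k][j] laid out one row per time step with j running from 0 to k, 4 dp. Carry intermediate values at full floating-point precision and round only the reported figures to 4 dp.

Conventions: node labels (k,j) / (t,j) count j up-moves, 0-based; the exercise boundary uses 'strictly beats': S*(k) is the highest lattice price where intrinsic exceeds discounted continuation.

Δt=0.11560, u=1.12140, d=0.89174, q=0.50473, disc=e^(-rΔt)=0.99240
k=5 terminal: V=max(K-S,0) → 74.2938 59.9136 41.8298 19.0887 0.0000 0.0000
k=4: j=0 S=62.6148 intr=67.5152 cont=66.5261 V=67.5152[EX]; j=1 S=78.7408 intr=51.3892 cont=50.4001 V=51.3892[EX]; j=2 S=99.0200 intr=31.1100 cont=30.1209 V=31.1100[EX]; j=3 S=124.5219 intr=5.6081 cont=9.3821 V=9.3821[hold]; j=4 S=156.5917 intr=0.0000 cont=0.0000 V=0.0000[hold]  S*(4)=99.0200
k=3: j=0 S=70.2164 intr=59.9136 cont=58.9245 V=59.9136[EX]; j=1 S=88.3002 intr=41.8298 cont=40.8408 V=41.8298[EX]; j=2 S=111.0413 intr=19.0887 cont=19.9901 V=19.9901[hold]; j=3 S=139.6392 intr=0.0000 cont=4.6113 V=4.6113[hold]  S*(3)=88.3002
k=2: j=0 S=78.7408 intr=51.3892 cont=50.4001 V=51.3892[EX]; j=1 S=99.0200 intr=31.1100 cont=30.5724 V=31.1100[EX]; j=2 S=124.5219 intr=5.6081 cont=12.1350 V=12.1350[hold]  S*(2)=99.0200
k=1: j=0 S=88.3002 intr=41.8298 cont=40.8408 V=41.8298[EX]; j=1 S=111.0413 intr=19.0887 cont=21.3690 V=21.3690[hold]  S*(1)=88.3002
k=0: j=0 S=99.0200 intr=31.1100 cont=31.2631 V=31.2631[hold]  S*(0)=-

price = 31.2631
boundary = - 88.3002 99.0200 88.3002 99.0200
tree:
31.2631
41.8298 21.3690
51.3892 31.1100 12.1350
59.9136 41.8298 19.9901 4.6113
67.5152 51.3892 31.1100 9.3821 0.0000
74.2938 59.9136 41.8298 19.0887 0.0000 0.0000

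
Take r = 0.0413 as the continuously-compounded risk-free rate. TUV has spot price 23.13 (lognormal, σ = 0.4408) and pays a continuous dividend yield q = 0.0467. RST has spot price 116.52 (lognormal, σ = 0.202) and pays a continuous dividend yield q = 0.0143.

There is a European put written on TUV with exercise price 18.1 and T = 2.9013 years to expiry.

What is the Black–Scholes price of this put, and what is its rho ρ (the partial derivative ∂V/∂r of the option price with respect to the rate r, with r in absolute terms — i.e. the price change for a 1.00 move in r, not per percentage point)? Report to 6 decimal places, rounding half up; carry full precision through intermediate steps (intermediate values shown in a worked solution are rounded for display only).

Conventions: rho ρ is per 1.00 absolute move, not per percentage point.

price = 3.466846
ρ = -24.585642

σ√T = 0.4408·√2.9013 = 0.750824
d₁ = (ln(S/K) + (r−q+σ²/2)T) / (σ√T) = (ln(23.13/18.1) + (0.0413−0.0467+0.4408²/2)·2.9013) / 0.750824 = (0.245219 + 0.266201) / 0.750824 = 0.681145
d₂ = d₁ − σ√T = 0.681145 − 0.750824 = -0.069679
e^{−rT} = 0.887077
e^{−qT} = 0.873287
N(−d₁) = 0.247890,  N(−d₂) = 0.527775
Put price V = K·e^{−rT}·N(−d₂) − S·e^{−qT}·N(−d₁) = 8.474009 − 5.007163 = 3.466846
ρ = −K·T·e^{−rT}·N(−d₂) = -24.585642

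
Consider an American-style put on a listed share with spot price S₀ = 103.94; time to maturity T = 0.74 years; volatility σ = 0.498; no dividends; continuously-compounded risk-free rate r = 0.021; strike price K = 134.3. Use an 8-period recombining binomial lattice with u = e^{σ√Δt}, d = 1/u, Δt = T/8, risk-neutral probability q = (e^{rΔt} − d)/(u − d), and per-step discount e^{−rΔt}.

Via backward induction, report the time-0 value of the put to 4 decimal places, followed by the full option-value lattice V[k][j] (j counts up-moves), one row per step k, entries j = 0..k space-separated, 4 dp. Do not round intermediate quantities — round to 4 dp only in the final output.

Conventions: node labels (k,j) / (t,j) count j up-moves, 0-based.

price = 37.5930
tree:
37.5930
47.3877 26.6417
57.8538 35.7156 16.4623
68.3147 46.2311 23.9390 8.0520
77.5889 57.5240 33.6167 13.0637 2.4022
85.5595 68.3147 45.1853 20.6373 4.5293 0.0000
92.4099 77.5889 57.5240 31.3806 8.5400 0.0000 0.0000
98.2975 85.5595 68.3147 44.9686 16.1020 0.0000 0.0000 0.0000
103.3576 92.4099 77.5889 57.5240 30.3600 0.0000 0.0000 0.0000 0.0000

Δt=0.09250  u=1.16353  d=0.85945  q=0.46860  discount=0.99806
step 8 (expiry): payoffs max(K−S,0) = 103.3576 92.4099 77.5889 57.5240 30.3600 0.0000 0.0000 0.0000 0.0000
k=7: (k=7,j=0): S=36.0025, K−S=98.2975, hold=98.0369 ⇒ V=98.2975 exercise | (k=7,j=1): S=48.7405, K−S=85.5595, hold=85.2989 ⇒ V=85.5595 exercise | (k=7,j=2): S=65.9853, K−S=68.3147, hold=68.0541 ⇒ V=68.3147 exercise | (k=7,j=3): S=89.3314, K−S=44.9686, hold=44.7080 ⇒ V=44.9686 exercise | (k=7,j=4): S=120.9376, K−S=13.3624, hold=16.1020 ⇒ V=16.1020 continue | (k=7,j=5): S=163.7263, K−S=0.0000, hold=0.0000 ⇒ V=0.0000 continue | (k=7,j=6): S=221.6540, K−S=0.0000, hold=0.0000 ⇒ V=0.0000 continue | (k=7,j=7): S=300.0771, K−S=0.0000, hold=0.0000 ⇒ V=0.0000 continue
k=6: (k=6,j=0): S=41.8901, K−S=92.4099, hold=92.1493 ⇒ V=92.4099 exercise | (k=6,j=1): S=56.7111, K−S=77.5889, hold=77.3282 ⇒ V=77.5889 exercise | (k=6,j=2): S=76.7760, K−S=57.5240, hold=57.2634 ⇒ V=57.5240 exercise | (k=6,j=3): S=103.9400, K−S=30.3600, hold=31.3806 ⇒ V=31.3806 continue | (k=6,j=4): S=140.7148, K−S=0.0000, hold=8.5400 ⇒ V=8.5400 continue | (k=6,j=5): S=190.5009, K−S=0.0000, hold=0.0000 ⇒ V=0.0000 continue | (k=6,j=6): S=257.9017, K−S=0.0000, hold=0.0000 ⇒ V=0.0000 continue
k=5: (k=5,j=0): S=48.7405, K−S=85.5595, hold=85.2989 ⇒ V=85.5595 exercise | (k=5,j=1): S=65.9853, K−S=68.3147, hold=68.0541 ⇒ V=68.3147 exercise | (k=5,j=2): S=89.3314, K−S=44.9686, hold=45.1853 ⇒ V=45.1853 continue | (k=5,j=3): S=120.9376, K−S=13.3624, hold=20.6373 ⇒ V=20.6373 continue | (k=5,j=4): S=163.7263, K−S=0.0000, hold=4.5293 ⇒ V=4.5293 continue | (k=5,j=5): S=221.6540, K−S=0.0000, hold=0.0000 ⇒ V=0.0000 continue
k=4: (k=4,j=0): S=56.7111, K−S=77.5889, hold=77.3282 ⇒ V=77.5889 exercise | (k=4,j=1): S=76.7760, K−S=57.5240, hold=57.3647 ⇒ V=57.5240 exercise | (k=4,j=2): S=103.9400, K−S=30.3600, hold=33.6167 ⇒ V=33.6167 continue | (k=4,j=3): S=140.7148, K−S=0.0000, hold=13.0637 ⇒ V=13.0637 continue | (k=4,j=4): S=190.5009, K−S=0.0000, hold=2.4022 ⇒ V=2.4022 continue
k=3: (k=3,j=0): S=65.9853, K−S=68.3147, hold=68.0541 ⇒ V=68.3147 exercise | (k=3,j=1): S=89.3314, K−S=44.9686, hold=46.2311 ⇒ V=46.2311 continue | (k=3,j=2): S=120.9376, K−S=13.3624, hold=23.9390 ⇒ V=23.9390 continue | (k=3,j=3): S=163.7263, K−S=0.0000, hold=8.0520 ⇒ V=8.0520 continue
k=2: (k=2,j=0): S=76.7760, K−S=57.5240, hold=57.8538 ⇒ V=57.8538 continue | (k=2,j=1): S=103.9400, K−S=30.3600, hold=35.7156 ⇒ V=35.7156 continue | (k=2,j=2): S=140.7148, K−S=0.0000, hold=16.4623 ⇒ V=16.4623 continue
k=1: (k=1,j=0): S=89.3314, K−S=44.9686, hold=47.3877 ⇒ V=47.3877 continue | (k=1,j=1): S=120.9376, K−S=13.3624, hold=26.6417 ⇒ V=26.6417 continue
k=0: (k=0,j=0): S=103.9400, K−S=30.3600, hold=37.5930 ⇒ V=37.5930 continue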